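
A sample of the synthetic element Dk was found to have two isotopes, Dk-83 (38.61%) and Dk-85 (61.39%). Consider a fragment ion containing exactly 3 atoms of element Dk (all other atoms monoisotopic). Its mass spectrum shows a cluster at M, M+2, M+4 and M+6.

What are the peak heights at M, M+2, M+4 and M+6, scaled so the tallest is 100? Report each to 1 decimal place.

Each Dk atom is independently Dk-83 (p = 0.3861) or Dk-85 (q = 0.6139); the cluster is the binomial expansion (p + q)^3.
P(M) = 0.3861^3 = 0.057557
P(M+2) = 3 × 0.3861^2 × 0.6139^1 = 0.274548
P(M+4) = 3 × 0.3861^1 × 0.6139^2 = 0.436532
P(M+6) = 0.6139^3 = 0.231362
The M+4 peak is largest (0.436532); scaling to 100 gives 13.2 : 62.9 : 100.0 : 53.0.

13.2 : 62.9 : 100.0 : 53.0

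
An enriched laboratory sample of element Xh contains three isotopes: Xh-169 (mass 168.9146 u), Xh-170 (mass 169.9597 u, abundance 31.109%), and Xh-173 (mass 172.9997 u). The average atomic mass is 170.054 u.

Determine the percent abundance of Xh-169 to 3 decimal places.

48.958%

Let x and y be the fractions of Xh-169 and Xh-173. Then x + y = 1 − 0.31109 = 0.68891 and 168.9146x + 172.9997y = 170.054 − 0.31109×169.9597 = 117.181236927.
Substituting: 168.9146x + 172.9997(0.68891 − x) = 117.181236927
(168.9146 − 172.9997)x = -1.9999864  ⇒  x = 0.48958, y = 0.19933
Xh-169: 48.958%, Xh-173: 19.933%.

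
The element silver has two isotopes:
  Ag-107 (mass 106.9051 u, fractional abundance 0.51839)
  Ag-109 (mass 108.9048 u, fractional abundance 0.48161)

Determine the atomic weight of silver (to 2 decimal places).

107.87 u

Weight each isotope mass by its fractional abundance: 0.51839 × 106.9051 + 0.48161 × 108.9048
= 55.41853 + 52.44964 = 107.86817 u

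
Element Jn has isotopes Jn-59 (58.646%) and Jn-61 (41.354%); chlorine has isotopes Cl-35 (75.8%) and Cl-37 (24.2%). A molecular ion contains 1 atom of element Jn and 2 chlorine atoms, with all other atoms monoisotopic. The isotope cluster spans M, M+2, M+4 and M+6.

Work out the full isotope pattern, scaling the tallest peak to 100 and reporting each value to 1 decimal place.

Element Jn pattern (n=1): 0.58646 : 0.41354
Chlorine pattern (n=2): 0.574564 : 0.366872 : 0.058564
Convolve the two distributions (both contribute in 2-u steps):
  M: 0.58646×0.574564 = 0.336959
  M+2: 0.58646×0.366872 + 0.41354×0.574564 = 0.452761
  M+4: 0.58646×0.058564 + 0.41354×0.366872 = 0.186062
  M+6: 0.41354×0.058564 = 0.024219
Scale to base peak (0.452761) = 100: 74.4 : 100.0 : 41.1 : 5.3

74.4 : 100.0 : 41.1 : 5.3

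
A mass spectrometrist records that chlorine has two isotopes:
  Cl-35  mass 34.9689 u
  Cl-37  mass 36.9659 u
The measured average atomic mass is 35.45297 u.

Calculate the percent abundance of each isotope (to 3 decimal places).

Let x be the fractional abundance of Cl-35; then Cl-37 has abundance 1 − x.
34.9689·x + 36.9659·(1 − x) = 35.45297
(34.9689 − 36.9659)·x = 35.45297 − 36.9659
x = -1.51293 / -1.9970 = 0.75760 → 75.760% Cl-35, 24.240% Cl-37.

Cl-35: 75.760%, Cl-37: 24.240%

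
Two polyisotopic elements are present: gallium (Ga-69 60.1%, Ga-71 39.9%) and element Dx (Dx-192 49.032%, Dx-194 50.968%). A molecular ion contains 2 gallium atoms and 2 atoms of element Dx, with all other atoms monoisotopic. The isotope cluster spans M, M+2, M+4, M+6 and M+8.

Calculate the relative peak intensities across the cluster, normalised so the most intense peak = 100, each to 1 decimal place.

Gallium pattern (n=2): 0.361201 : 0.479598 : 0.159201
Element Dx pattern (n=2): 0.2404137 : 0.4998126 : 0.2597737
Convolve the two distributions (both contribute in 2-u steps):
  M: 0.361201×0.2404137 = 0.086838
  M+2: 0.361201×0.4998126 + 0.479598×0.2404137 = 0.295835
  M+4: 0.361201×0.2597737 + 0.479598×0.4998126 + 0.159201×0.2404137 = 0.371814
  M+6: 0.479598×0.2597737 + 0.159201×0.4998126 = 0.204158
  M+8: 0.159201×0.2597737 = 0.041356
Scale to base peak (0.371814) = 100: 23.4 : 79.6 : 100.0 : 54.9 : 11.1

23.4 : 79.6 : 100.0 : 54.9 : 11.1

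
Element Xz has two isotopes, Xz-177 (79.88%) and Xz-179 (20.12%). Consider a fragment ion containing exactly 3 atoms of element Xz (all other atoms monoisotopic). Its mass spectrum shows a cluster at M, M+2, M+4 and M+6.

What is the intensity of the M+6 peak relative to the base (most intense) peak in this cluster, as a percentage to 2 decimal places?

Binomial terms of (0.7988 + 0.2012)^3: M 0.5097, M+2 0.3851, M+4 0.0970, M+6 0.0081 → M is the base peak.
P(M) = C(3,0) × 0.7988^3 × 0.2012^0 = 1 × 0.50969945 × 1.0000 = 0.509699 (base)
P(M+6) = C(3,3) × 0.7988^0 × 0.2012^3 = 1 × 1.0000 × 0.00814487 = 0.008145
Relative intensity = 0.008145 / 0.509699 × 100 = 1.60

1.60%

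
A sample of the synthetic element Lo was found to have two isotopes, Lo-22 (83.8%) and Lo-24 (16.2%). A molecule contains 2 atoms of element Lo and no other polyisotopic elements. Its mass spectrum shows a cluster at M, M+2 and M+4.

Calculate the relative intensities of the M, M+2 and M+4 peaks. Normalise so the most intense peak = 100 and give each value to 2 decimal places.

Each Lo atom is independently Lo-22 (p = 0.838) or Lo-24 (q = 0.162); the cluster is the binomial expansion (p + q)^2.
P(M) = 0.838^2 = 0.702244
P(M+2) = 2 × 0.838^1 × 0.162^1 = 0.271512
P(M+4) = 0.162^2 = 0.026244
The M peak is largest (0.702244); scaling to 100 gives 100.00 : 38.66 : 3.74.

100.00 : 38.66 : 3.74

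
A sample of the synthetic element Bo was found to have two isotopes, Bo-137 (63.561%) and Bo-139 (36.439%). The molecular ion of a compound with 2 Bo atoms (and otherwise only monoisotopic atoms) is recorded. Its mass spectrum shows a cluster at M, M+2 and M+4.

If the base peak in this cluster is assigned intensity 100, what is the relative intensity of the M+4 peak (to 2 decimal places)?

28.66

(0.63561 + 0.36439)^2 gives M 0.4040, M+2 0.4632, M+4 0.1328; the largest is M+2.
P(M+2) = C(2,1) × 0.63561^1 × 0.36439^1 = 2 × 0.63561 × 0.36439 = 0.463220 (base)
P(M+4) = C(2,2) × 0.63561^0 × 0.36439^2 = 1 × 1.0000 × 0.13278007 = 0.132780
Relative intensity = 0.132780 / 0.463220 × 100 = 28.66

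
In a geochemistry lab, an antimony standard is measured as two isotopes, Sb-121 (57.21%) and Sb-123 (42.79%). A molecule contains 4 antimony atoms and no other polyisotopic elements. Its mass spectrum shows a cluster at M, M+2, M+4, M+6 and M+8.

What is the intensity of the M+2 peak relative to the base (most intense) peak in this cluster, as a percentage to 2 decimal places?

Term probabilities: M 0.1071, M+2 0.3205, M+4 0.3596, M+6 0.1793, M+8 0.0335. Base peak = M+4.
P(M+4) = C(4,2) × 0.5721^2 × 0.4279^2 = 6 × 0.32729841 × 0.18309841 = 0.359567 (base)
P(M+2) = C(4,1) × 0.5721^3 × 0.4279^1 = 4 × 0.18724742 × 0.4279 = 0.320493
Relative intensity = 0.320493 / 0.359567 × 100 = 89.13

89.13%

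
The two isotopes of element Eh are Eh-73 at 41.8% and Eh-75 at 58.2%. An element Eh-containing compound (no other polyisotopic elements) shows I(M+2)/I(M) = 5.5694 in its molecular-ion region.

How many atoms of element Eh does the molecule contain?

With n Eh atoms, P(M+2)/P(M) = C(n,1)·p^(n−1)q / p^n = n·q/p = n · 0.582/0.418.
n = 5.5694 × 0.418/0.582 = 4.00 ≈ 4

4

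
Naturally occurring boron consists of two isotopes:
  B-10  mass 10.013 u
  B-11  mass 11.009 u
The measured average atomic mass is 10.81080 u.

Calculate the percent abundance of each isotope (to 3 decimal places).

B-10: 19.900%, B-11: 80.100%

Let x be the fractional abundance of B-10; then B-11 has abundance 1 − x.
10.013·x + 11.009·(1 − x) = 10.81080
(10.013 − 11.009)·x = 10.81080 − 11.009
x = -0.19820 / -0.996 = 0.19900 → 19.900% B-10, 80.100% B-11.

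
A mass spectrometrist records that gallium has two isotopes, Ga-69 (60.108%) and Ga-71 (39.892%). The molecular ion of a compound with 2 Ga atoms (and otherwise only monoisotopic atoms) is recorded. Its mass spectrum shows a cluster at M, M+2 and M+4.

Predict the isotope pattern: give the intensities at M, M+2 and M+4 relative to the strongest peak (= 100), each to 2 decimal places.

75.34 : 100.00 : 33.18

Each Ga atom is independently Ga-69 (p = 0.60108) or Ga-71 (q = 0.39892); the cluster is the binomial expansion (p + q)^2.
P(M) = 0.60108^2 = 0.361297
P(M+2) = 2 × 0.60108^1 × 0.39892^1 = 0.479566
P(M+4) = 0.39892^2 = 0.159137
The M+2 peak is largest (0.479566); scaling to 100 gives 75.34 : 100.00 : 33.18.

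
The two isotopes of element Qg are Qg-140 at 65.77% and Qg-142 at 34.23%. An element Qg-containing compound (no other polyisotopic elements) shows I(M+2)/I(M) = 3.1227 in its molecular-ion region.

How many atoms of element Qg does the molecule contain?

With n Qg atoms, P(M+2)/P(M) = C(n,1)·p^(n−1)q / p^n = n·q/p = n · 0.3423/0.6577.
n = 3.1227 × 0.6577/0.3423 = 6.00 ≈ 6

6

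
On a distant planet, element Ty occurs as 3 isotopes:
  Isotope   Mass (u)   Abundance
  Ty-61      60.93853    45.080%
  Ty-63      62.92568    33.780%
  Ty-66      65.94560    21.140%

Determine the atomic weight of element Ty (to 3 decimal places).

62.668 u

The abundance-weighted mean is 0.45080 × 60.93853 + 0.33780 × 62.92568 + 0.21140 × 65.94560
= 27.471089 + 21.256295 + 13.940900 = 62.668284 u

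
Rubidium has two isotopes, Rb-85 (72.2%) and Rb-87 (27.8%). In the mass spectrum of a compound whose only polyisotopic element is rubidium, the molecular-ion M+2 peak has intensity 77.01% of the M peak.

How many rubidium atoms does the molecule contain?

For n independent Rb atoms, I(M+2)/I(M) = n · (abundance Rb-87) / (abundance Rb-85) = n · 0.278/0.722.
n = 0.7701 × 0.722/0.278 = 2.00 ≈ 2

2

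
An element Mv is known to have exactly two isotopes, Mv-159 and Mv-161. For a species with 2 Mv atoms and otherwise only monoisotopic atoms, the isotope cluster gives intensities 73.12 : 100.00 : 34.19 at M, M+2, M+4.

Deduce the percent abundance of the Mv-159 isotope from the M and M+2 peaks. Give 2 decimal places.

Write p for the Mv-159 fraction. I(M+2)/I(M) = [C(2,1)·p^1·(1−p)] / p^2 = 2·(1−p)/p = 100.00/73.12 = 1.3676
(1−p)/p = 1.3676/2 = 0.6838  ⇒  p = 1/(1 + 0.6838) = 0.5939
Mv-159: 59.39%, Mv-161: 40.61%.

59.39%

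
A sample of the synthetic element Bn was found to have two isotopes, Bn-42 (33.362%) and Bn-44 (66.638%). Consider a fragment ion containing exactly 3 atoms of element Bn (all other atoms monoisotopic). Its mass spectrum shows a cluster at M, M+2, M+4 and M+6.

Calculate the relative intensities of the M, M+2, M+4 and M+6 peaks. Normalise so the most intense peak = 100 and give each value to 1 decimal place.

The 3 Bn atoms are independent, so intensities follow the terms of (0.33362 + 0.66638)^3.
P(M) = 0.33362^3 = 0.037133
P(M+2) = 3 × 0.33362^2 × 0.66638^1 = 0.222509
P(M+4) = 3 × 0.33362^1 × 0.66638^2 = 0.444444
P(M+6) = 0.66638^3 = 0.295914
The M+4 peak is largest (0.444444); scaling to 100 gives 8.4 : 50.1 : 100.0 : 66.6.

8.4 : 50.1 : 100.0 : 66.6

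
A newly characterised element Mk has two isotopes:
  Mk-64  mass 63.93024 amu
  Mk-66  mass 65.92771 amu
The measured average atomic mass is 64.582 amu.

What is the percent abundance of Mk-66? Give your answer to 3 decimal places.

Writing the weighted mean with unknown fraction x of Mk-64:
63.93024·x + 65.92771·(1 − x) = 64.582
(63.93024 − 65.92771)·x = 64.582 − 65.92771
x = -1.34571 / -1.99747 = 0.67371 → 67.371% Mk-64, 32.629% Mk-66.

32.629%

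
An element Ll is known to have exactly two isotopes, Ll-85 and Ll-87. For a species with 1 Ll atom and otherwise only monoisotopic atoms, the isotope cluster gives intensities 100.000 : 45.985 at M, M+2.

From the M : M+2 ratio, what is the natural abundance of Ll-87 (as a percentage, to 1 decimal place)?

Let p = fractional abundance of Ll-85. I(M+2)/I(M) = [C(1,1)·p^0·(1−p)] / p^1 = 1·(1−p)/p = 45.985/100.000 = 0.4598
(1−p)/p = 0.4598/1 = 0.4598  ⇒  p = 1/(1 + 0.4598) = 0.6850
Ll-85: 68.5%, Ll-87: 31.5%.

31.5%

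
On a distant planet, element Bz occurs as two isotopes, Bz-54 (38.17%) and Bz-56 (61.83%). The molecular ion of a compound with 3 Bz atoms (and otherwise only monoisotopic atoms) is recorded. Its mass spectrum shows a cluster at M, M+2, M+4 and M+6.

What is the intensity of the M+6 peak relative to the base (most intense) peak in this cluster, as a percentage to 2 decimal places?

54.00%

(0.3817 + 0.6183)^3 gives M 0.0556, M+2 0.2702, M+4 0.4378, M+6 0.2364; the largest is M+4.
P(M+4) = C(3,2) × 0.3817^1 × 0.6183^2 = 3 × 0.3817 × 0.38229489 = 0.437766 (base)
P(M+6) = C(3,3) × 0.3817^0 × 0.6183^3 = 1 × 1.0000 × 0.23637293 = 0.236373
Relative intensity = 0.236373 / 0.437766 × 100 = 54.00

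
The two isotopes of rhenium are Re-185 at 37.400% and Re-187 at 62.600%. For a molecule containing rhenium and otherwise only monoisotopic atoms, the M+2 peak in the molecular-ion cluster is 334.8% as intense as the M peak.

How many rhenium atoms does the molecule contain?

For n independent Re atoms, I(M+2)/I(M) = n · (abundance Re-187) / (abundance Re-185) = n · 0.62600/0.37400.
n = 3.348 × 0.37400/0.62600 = 2.00 ≈ 2

2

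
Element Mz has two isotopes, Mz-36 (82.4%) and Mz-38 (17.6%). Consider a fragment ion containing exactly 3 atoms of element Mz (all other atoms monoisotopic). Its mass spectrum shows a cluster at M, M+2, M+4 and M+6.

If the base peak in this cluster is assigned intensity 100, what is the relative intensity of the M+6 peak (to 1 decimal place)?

1.0

Binomial terms of (0.824 + 0.176)^3: M 0.5595, M+2 0.3585, M+4 0.0766, M+6 0.0055 → M is the base peak.
P(M) = C(3,0) × 0.824^3 × 0.176^0 = 1 × 0.55947622 × 1.0000 = 0.559476 (base)
P(M+6) = C(3,3) × 0.824^0 × 0.176^3 = 1 × 1.0000 × 0.00545178 = 0.005452
Relative intensity = 0.005452 / 0.559476 × 100 = 1.0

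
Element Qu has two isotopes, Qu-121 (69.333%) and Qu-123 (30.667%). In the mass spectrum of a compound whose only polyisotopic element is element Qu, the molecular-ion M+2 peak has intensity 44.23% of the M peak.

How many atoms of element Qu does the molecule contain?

1

With n Qu atoms, P(M+2)/P(M) = C(n,1)·p^(n−1)q / p^n = n·q/p = n · 0.30667/0.69333.
n = 0.4423 × 0.69333/0.30667 = 1.00 ≈ 1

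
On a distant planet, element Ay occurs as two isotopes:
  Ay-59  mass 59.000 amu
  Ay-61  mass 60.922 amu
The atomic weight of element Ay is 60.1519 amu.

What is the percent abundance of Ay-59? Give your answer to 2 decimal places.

Writing the weighted mean with unknown fraction x of Ay-59:
59.000·x + 60.922·(1 − x) = 60.1519
(59.000 − 60.922)·x = 60.1519 − 60.922
x = -0.7701 / -1.922 = 0.40068 → 40.07% Ay-59, 59.93% Ay-61.

40.07%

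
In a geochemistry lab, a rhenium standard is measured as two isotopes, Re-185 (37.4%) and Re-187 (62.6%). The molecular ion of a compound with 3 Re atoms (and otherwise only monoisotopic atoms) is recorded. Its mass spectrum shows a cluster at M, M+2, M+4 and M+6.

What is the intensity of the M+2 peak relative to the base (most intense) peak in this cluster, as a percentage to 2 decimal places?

(0.374 + 0.626)^3 gives M 0.0523, M+2 0.2627, M+4 0.4397, M+6 0.2453; the largest is M+4.
P(M+4) = C(3,2) × 0.374^1 × 0.626^2 = 3 × 0.3740 × 0.391876 = 0.439685 (base)
P(M+2) = C(3,1) × 0.374^2 × 0.626^1 = 3 × 0.139876 × 0.6260 = 0.262687
Relative intensity = 0.262687 / 0.439685 × 100 = 59.74

59.74%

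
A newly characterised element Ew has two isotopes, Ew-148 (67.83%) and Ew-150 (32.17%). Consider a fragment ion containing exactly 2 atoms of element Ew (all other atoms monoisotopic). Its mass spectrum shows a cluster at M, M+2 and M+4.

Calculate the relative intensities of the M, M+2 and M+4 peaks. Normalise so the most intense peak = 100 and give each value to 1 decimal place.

Each Ew atom is independently Ew-148 (p = 0.6783) or Ew-150 (q = 0.3217); the cluster is the binomial expansion (p + q)^2.
P(M) = 0.6783^2 = 0.460091
P(M+2) = 2 × 0.6783^1 × 0.3217^1 = 0.436418
P(M+4) = 0.3217^2 = 0.103491
The M peak is largest (0.460091); scaling to 100 gives 100.0 : 94.9 : 22.5.

100.0 : 94.9 : 22.5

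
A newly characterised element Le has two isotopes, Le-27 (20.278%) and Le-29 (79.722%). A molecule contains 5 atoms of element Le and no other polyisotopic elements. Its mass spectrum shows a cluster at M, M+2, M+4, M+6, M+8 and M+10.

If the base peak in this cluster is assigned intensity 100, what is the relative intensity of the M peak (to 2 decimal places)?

(0.20278 + 0.79722)^5 gives M 0.0003, M+2 0.0067, M+4 0.0530, M+6 0.2083, M+8 0.4096, M+10 0.3220; the largest is M+8.
P(M+8) = C(5,4) × 0.20278^1 × 0.79722^4 = 5 × 0.20278 × 0.40393617 = 0.409551 (base)
P(M) = C(5,0) × 0.20278^5 × 0.79722^0 = 1 × 0.00034287 × 1.0000 = 0.000343
Relative intensity = 0.000343 / 0.409551 × 100 = 0.08

0.08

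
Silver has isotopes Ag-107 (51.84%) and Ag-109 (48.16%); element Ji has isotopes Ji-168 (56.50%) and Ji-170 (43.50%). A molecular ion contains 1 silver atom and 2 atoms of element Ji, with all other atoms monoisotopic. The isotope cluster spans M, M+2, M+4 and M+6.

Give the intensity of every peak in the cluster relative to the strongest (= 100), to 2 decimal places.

Silver pattern (n=1): 0.5184 : 0.4816
Element Ji pattern (n=2): 0.319225 : 0.49155 : 0.189225
Convolve the two distributions (both contribute in 2-u steps):
  M: 0.5184×0.319225 = 0.165486
  M+2: 0.5184×0.49155 + 0.4816×0.319225 = 0.408558
  M+4: 0.5184×0.189225 + 0.4816×0.49155 = 0.334825
  M+6: 0.4816×0.189225 = 0.091131
Scale to base peak (0.408558) = 100: 40.50 : 100.00 : 81.95 : 22.31

40.50 : 100.00 : 81.95 : 22.31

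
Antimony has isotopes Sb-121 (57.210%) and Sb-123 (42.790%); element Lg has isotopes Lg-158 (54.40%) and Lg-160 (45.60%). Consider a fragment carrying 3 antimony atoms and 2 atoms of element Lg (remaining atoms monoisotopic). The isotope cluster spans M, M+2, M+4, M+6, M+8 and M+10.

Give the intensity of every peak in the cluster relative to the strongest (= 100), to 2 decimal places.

Antimony pattern (n=3): 0.18724742 : 0.42015297 : 0.3142518 : 0.07834781
Element Lg pattern (n=2): 0.295936 : 0.496128 : 0.207936
Convolve the two distributions (both contribute in 2-u steps):
  M: 0.18724742×0.295936 = 0.055413
  M+2: 0.18724742×0.496128 + 0.42015297×0.295936 = 0.217237
  M+4: 0.18724742×0.207936 + 0.42015297×0.496128 + 0.3142518×0.295936 = 0.340384
  M+6: 0.42015297×0.207936 + 0.3142518×0.496128 + 0.07834781×0.295936 = 0.266460
  M+8: 0.3142518×0.207936 + 0.07834781×0.496128 = 0.104215
  M+10: 0.07834781×0.207936 = 0.016291
Scale to base peak (0.340384) = 100: 16.28 : 63.82 : 100.00 : 78.28 : 30.62 : 4.79

16.28 : 63.82 : 100.00 : 78.28 : 30.62 : 4.79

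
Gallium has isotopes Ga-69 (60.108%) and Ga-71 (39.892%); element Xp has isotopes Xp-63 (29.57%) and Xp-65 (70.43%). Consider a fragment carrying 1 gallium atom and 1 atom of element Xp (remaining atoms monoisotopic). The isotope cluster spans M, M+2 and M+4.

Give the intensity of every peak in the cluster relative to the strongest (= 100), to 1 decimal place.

Gallium pattern (n=1): 0.60108 : 0.39892
Element Xp pattern (n=1): 0.2957 : 0.7043
Convolve the two distributions (both contribute in 2-u steps):
  M: 0.60108×0.2957 = 0.177739
  M+2: 0.60108×0.7043 + 0.39892×0.2957 = 0.541301
  M+4: 0.39892×0.7043 = 0.280959
Scale to base peak (0.541301) = 100: 32.8 : 100.0 : 51.9

32.8 : 100.0 : 51.9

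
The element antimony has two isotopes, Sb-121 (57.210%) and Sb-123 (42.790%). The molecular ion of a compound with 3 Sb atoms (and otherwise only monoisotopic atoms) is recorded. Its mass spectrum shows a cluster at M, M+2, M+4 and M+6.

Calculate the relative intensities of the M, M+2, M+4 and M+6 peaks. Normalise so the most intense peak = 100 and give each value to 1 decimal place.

44.6 : 100.0 : 74.8 : 18.6

The 3 Sb atoms are independent, so intensities follow the terms of (0.57210 + 0.42790)^3.
P(M) = 0.57210^3 = 0.187247
P(M+2) = 3 × 0.57210^2 × 0.42790^1 = 0.420153
P(M+4) = 3 × 0.57210^1 × 0.42790^2 = 0.314252
P(M+6) = 0.42790^3 = 0.078348
The M+2 peak is largest (0.420153); scaling to 100 gives 44.6 : 100.0 : 74.8 : 18.6.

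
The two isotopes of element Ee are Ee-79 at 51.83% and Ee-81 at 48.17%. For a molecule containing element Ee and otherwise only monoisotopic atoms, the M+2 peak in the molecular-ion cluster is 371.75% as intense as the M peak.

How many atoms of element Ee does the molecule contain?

4

The M+2/M ratio from n Ee atoms is n · q/p = n · 0.4817/0.5183.
n = 3.7175 × 0.5183/0.4817 = 4.00 ≈ 4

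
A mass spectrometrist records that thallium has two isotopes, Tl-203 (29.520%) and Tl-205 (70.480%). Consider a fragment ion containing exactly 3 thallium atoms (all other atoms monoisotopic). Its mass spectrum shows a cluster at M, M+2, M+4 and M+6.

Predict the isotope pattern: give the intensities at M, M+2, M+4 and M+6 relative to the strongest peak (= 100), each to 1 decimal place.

5.8 : 41.9 : 100.0 : 79.6

Expanding (0.29520 + 0.70480)^3:
P(M) = 0.29520^3 = 0.025725
P(M+2) = 3 × 0.29520^2 × 0.70480^1 = 0.184255
P(M+4) = 3 × 0.29520^1 × 0.70480^2 = 0.439916
P(M+6) = 0.70480^3 = 0.350104
The M+4 peak is largest (0.439916); scaling to 100 gives 5.8 : 41.9 : 100.0 : 79.6.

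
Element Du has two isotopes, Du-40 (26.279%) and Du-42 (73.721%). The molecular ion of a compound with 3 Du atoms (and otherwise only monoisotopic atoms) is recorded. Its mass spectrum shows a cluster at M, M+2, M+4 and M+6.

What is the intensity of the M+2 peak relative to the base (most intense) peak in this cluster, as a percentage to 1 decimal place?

35.6%

Term probabilities: M 0.0181, M+2 0.1527, M+4 0.4285, M+6 0.4007. Base peak = M+4.
P(M+4) = C(3,2) × 0.26279^1 × 0.73721^2 = 3 × 0.26279 × 0.54347858 = 0.428462 (base)
P(M+2) = C(3,1) × 0.26279^2 × 0.73721^1 = 3 × 0.06905858 × 0.73721 = 0.152732
Relative intensity = 0.152732 / 0.428462 × 100 = 35.6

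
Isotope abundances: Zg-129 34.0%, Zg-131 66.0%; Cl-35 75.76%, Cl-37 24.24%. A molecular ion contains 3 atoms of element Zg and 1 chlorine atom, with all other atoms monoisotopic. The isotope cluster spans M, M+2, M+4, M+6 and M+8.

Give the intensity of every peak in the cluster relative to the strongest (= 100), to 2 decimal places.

Element Zg pattern (n=3): 0.039304 : 0.228888 : 0.444312 : 0.287496
Chlorine pattern (n=1): 0.7576 : 0.2424
Convolve the two distributions (both contribute in 2-u steps):
  M: 0.039304×0.7576 = 0.029777
  M+2: 0.039304×0.2424 + 0.228888×0.7576 = 0.182933
  M+4: 0.228888×0.2424 + 0.444312×0.7576 = 0.392093
  M+6: 0.444312×0.2424 + 0.287496×0.7576 = 0.325508
  M+8: 0.287496×0.2424 = 0.069689
Scale to base peak (0.392093) = 100: 7.59 : 46.66 : 100.00 : 83.02 : 17.77

7.59 : 46.66 : 100.00 : 83.02 : 17.77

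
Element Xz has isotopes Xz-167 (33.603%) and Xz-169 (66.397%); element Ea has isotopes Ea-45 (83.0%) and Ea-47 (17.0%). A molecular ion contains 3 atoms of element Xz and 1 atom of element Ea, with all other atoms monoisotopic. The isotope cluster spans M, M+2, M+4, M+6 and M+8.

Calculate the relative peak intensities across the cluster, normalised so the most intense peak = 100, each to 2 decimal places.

Element Xz pattern (n=3): 0.03794322 : 0.22491883 : 0.44442269 : 0.29271527
Element Ea pattern (n=1): 0.8300 : 0.1700
Convolve the two distributions (both contribute in 2-u steps):
  M: 0.03794322×0.8300 = 0.031493
  M+2: 0.03794322×0.1700 + 0.22491883×0.8300 = 0.193133
  M+4: 0.22491883×0.1700 + 0.44442269×0.8300 = 0.407107
  M+6: 0.44442269×0.1700 + 0.29271527×0.8300 = 0.318506
  M+8: 0.29271527×0.1700 = 0.049762
Scale to base peak (0.407107) = 100: 7.74 : 47.44 : 100.00 : 78.24 : 12.22

7.74 : 47.44 : 100.00 : 78.24 : 12.22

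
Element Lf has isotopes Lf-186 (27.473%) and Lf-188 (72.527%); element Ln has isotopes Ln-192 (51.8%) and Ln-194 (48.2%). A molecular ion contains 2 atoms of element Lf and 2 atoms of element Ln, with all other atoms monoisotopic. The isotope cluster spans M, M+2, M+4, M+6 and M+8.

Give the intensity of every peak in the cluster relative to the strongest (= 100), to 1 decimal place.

Element Lf pattern (n=2): 0.07547657 : 0.39850685 : 0.52601657
Element Ln pattern (n=2): 0.268324 : 0.499352 : 0.232324
Convolve the two distributions (both contribute in 2-u steps):
  M: 0.07547657×0.268324 = 0.020252
  M+2: 0.07547657×0.499352 + 0.39850685×0.268324 = 0.144618
  M+4: 0.07547657×0.232324 + 0.39850685×0.499352 + 0.52601657×0.268324 = 0.357673
  M+6: 0.39850685×0.232324 + 0.52601657×0.499352 = 0.355250
  M+8: 0.52601657×0.232324 = 0.122206
Scale to base peak (0.357673) = 100: 5.7 : 40.4 : 100.0 : 99.3 : 34.2

5.7 : 40.4 : 100.0 : 99.3 : 34.2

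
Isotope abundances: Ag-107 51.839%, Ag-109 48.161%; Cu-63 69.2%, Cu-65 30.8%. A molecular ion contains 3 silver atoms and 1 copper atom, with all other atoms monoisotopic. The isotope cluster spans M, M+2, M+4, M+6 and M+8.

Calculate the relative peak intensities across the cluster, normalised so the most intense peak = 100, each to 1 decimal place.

Silver pattern (n=3): 0.13930601 : 0.38826655 : 0.36071887 : 0.11170857
Copper pattern (n=1): 0.6920 : 0.3080
Convolve the two distributions (both contribute in 2-u steps):
  M: 0.13930601×0.6920 = 0.096400
  M+2: 0.13930601×0.3080 + 0.38826655×0.6920 = 0.311587
  M+4: 0.38826655×0.3080 + 0.36071887×0.6920 = 0.369204
  M+6: 0.36071887×0.3080 + 0.11170857×0.6920 = 0.188404
  M+8: 0.11170857×0.3080 = 0.034406
Scale to base peak (0.369204) = 100: 26.1 : 84.4 : 100.0 : 51.0 : 9.3

26.1 : 84.4 : 100.0 : 51.0 : 9.3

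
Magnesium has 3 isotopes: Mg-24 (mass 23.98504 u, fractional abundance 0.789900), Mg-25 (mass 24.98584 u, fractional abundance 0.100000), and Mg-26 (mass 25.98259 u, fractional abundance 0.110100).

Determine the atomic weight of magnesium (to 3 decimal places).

24.305 u

Weight each isotope mass by its fractional abundance: 0.789900 × 23.98504 + 0.100000 × 24.98584 + 0.110100 × 25.98259
= 18.945783 + 2.498584 + 2.860683 = 24.305050 u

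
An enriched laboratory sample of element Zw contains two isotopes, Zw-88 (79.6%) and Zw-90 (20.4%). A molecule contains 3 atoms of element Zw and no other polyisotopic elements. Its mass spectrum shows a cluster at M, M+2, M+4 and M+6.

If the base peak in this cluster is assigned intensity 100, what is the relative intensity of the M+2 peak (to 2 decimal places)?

76.88

(0.796 + 0.204)^3 gives M 0.5044, M+2 0.3878, M+4 0.0994, M+6 0.0085; the largest is M.
P(M) = C(3,0) × 0.796^3 × 0.204^0 = 1 × 0.50435834 × 1.0000 = 0.504358 (base)
P(M+2) = C(3,1) × 0.796^2 × 0.204^1 = 3 × 0.633616 × 0.2040 = 0.387773
Relative intensity = 0.387773 / 0.504358 × 100 = 76.88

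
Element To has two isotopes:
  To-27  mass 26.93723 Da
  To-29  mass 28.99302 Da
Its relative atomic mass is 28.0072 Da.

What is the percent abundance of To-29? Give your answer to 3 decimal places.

Writing the weighted mean with unknown fraction x of To-27:
26.93723·x + 28.99302·(1 − x) = 28.0072
(26.93723 − 28.99302)·x = 28.0072 − 28.99302
x = -0.98582 / -2.05579 = 0.47953 → 47.953% To-27, 52.047% To-29.

52.047%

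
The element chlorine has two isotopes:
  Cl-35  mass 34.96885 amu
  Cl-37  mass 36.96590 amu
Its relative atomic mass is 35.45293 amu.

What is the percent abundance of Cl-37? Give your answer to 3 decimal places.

24.240%

Writing the weighted mean with unknown fraction x of Cl-35:
34.96885·x + 36.96590·(1 − x) = 35.45293
(34.96885 − 36.96590)·x = 35.45293 − 36.96590
x = -1.51297 / -1.99705 = 0.75760 → 75.760% Cl-35, 24.240% Cl-37.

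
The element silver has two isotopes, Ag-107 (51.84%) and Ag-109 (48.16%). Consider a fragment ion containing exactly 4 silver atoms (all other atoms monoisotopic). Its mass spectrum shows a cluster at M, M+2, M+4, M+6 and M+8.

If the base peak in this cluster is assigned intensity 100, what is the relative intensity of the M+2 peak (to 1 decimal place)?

Binomial terms of (0.5184 + 0.4816)^4: M 0.0722, M+2 0.2684, M+4 0.3740, M+6 0.2316, M+8 0.0538 → M+4 is the base peak.
P(M+4) = C(4,2) × 0.5184^2 × 0.4816^2 = 6 × 0.26873856 × 0.23193856 = 0.373985 (base)
P(M+2) = C(4,1) × 0.5184^3 × 0.4816^1 = 4 × 0.13931407 × 0.4816 = 0.268375
Relative intensity = 0.268375 / 0.373985 × 100 = 71.8

71.8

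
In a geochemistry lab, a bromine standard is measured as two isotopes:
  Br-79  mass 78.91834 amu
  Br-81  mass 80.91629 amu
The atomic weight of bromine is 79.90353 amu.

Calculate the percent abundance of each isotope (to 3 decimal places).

With x = fraction of Br-79 (so Br-81 is 1 − x):
78.91834·x + 80.91629·(1 − x) = 79.90353
(78.91834 − 80.91629)·x = 79.90353 − 80.91629
x = -1.01276 / -1.99795 = 0.50690 → 50.690% Br-79, 49.310% Br-81.

Br-79: 50.690%, Br-81: 49.310%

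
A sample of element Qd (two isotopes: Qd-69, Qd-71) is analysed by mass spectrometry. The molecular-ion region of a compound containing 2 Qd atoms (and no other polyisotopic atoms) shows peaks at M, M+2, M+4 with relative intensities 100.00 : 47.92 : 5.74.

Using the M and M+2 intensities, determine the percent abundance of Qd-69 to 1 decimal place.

80.7%

If p is the fraction of Qd that is Qd-69, then I(M+2)/I(M) = [C(2,1)·p^1·(1−p)] / p^2 = 2·(1−p)/p = 47.92/100.00 = 0.4792
(1−p)/p = 0.4792/2 = 0.2396  ⇒  p = 1/(1 + 0.2396) = 0.8067
Qd-69: 80.7%, Qd-71: 19.3%.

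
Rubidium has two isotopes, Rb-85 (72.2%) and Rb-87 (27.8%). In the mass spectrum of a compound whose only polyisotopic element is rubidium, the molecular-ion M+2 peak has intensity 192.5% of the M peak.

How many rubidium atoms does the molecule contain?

The M+2/M ratio from n Rb atoms is n · q/p = n · 0.278/0.722.
n = 1.925 × 0.722/0.278 = 5.00 ≈ 5

5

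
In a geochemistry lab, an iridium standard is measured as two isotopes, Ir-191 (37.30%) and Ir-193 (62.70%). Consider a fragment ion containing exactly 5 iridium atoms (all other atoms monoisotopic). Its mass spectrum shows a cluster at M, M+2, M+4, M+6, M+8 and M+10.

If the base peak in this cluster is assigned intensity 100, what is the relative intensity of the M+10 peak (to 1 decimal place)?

28.3

Term probabilities: M 0.0072, M+2 0.0607, M+4 0.2040, M+6 0.3429, M+8 0.2882, M+10 0.0969. Base peak = M+6.
P(M+6) = C(5,3) × 0.3730^2 × 0.6270^3 = 10 × 0.139129 × 0.24649188 = 0.342942 (base)
P(M+10) = C(5,5) × 0.3730^0 × 0.6270^5 = 1 × 1.0000 × 0.09690311 = 0.096903
Relative intensity = 0.096903 / 0.342942 × 100 = 28.3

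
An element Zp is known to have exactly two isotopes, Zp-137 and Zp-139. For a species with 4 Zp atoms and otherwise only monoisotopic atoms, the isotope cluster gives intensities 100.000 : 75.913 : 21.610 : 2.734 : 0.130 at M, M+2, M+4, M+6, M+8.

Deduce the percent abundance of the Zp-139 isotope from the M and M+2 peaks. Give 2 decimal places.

15.95%

Write p for the Zp-137 fraction. I(M+2)/I(M) = [C(4,1)·p^3·(1−p)] / p^4 = 4·(1−p)/p = 75.913/100.000 = 0.7591
(1−p)/p = 0.7591/4 = 0.1898  ⇒  p = 1/(1 + 0.1898) = 0.8405
Zp-137: 84.05%, Zp-139: 15.95%.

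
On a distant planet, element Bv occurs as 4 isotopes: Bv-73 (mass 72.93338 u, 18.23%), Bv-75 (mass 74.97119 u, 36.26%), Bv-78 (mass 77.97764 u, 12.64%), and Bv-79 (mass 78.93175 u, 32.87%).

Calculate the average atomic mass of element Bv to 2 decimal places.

Average mass = Σ (abundance × isotope mass) = 0.1823 × 72.93338 + 0.3626 × 74.97119 + 0.1264 × 77.97764 + 0.3287 × 78.93175
= 13.295755 + 27.184553 + 9.856374 + 25.944866 = 76.281548 u

76.28 u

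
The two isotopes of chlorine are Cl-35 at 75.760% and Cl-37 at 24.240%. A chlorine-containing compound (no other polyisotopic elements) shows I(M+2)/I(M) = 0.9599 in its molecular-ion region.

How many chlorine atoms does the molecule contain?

3

The M+2/M ratio from n Cl atoms is n · q/p = n · 0.24240/0.75760.
n = 0.9599 × 0.75760/0.24240 = 3.00 ≈ 3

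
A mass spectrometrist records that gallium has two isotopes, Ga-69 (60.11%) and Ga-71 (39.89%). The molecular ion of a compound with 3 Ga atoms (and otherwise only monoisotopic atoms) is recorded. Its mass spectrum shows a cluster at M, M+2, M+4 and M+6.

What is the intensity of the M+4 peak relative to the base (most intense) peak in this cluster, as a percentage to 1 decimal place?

66.4%

Term probabilities: M 0.2172, M+2 0.4324, M+4 0.2869, M+6 0.0635. Base peak = M+2.
P(M+2) = C(3,1) × 0.6011^2 × 0.3989^1 = 3 × 0.36132121 × 0.3989 = 0.432393 (base)
P(M+4) = C(3,2) × 0.6011^1 × 0.3989^2 = 3 × 0.6011 × 0.15912121 = 0.286943
Relative intensity = 0.286943 / 0.432393 × 100 = 66.4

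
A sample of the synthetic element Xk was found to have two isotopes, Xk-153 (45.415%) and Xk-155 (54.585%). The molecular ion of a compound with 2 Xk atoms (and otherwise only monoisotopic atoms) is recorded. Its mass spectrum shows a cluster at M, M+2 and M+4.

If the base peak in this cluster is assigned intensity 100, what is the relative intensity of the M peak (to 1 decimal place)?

41.6

(0.45415 + 0.54585)^2 gives M 0.2063, M+2 0.4958, M+4 0.2980; the largest is M+2.
P(M+2) = C(2,1) × 0.45415^1 × 0.54585^1 = 2 × 0.45415 × 0.54585 = 0.495796 (base)
P(M) = C(2,0) × 0.45415^2 × 0.54585^0 = 1 × 0.20625222 × 1.0000 = 0.206252
Relative intensity = 0.206252 / 0.495796 × 100 = 41.6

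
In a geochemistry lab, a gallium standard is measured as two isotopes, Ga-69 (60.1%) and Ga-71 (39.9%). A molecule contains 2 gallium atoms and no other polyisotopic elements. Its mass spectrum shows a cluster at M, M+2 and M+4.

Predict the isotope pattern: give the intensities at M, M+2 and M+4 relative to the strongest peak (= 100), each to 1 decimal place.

75.3 : 100.0 : 33.2

Expanding (0.601 + 0.399)^2:
P(M) = 0.601^2 = 0.361201
P(M+2) = 2 × 0.601^1 × 0.399^1 = 0.479598
P(M+4) = 0.399^2 = 0.159201
The M+2 peak is largest (0.479598); scaling to 100 gives 75.3 : 100.0 : 33.2.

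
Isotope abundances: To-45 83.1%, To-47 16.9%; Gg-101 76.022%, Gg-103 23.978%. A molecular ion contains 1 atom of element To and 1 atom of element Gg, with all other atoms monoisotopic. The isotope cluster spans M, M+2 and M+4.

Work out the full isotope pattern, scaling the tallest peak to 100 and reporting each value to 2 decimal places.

Element To pattern (n=1): 0.8310 : 0.1690
Element Gg pattern (n=1): 0.76022 : 0.23978
Convolve the two distributions (both contribute in 2-u steps):
  M: 0.8310×0.76022 = 0.631743
  M+2: 0.8310×0.23978 + 0.1690×0.76022 = 0.327734
  M+4: 0.1690×0.23978 = 0.040523
Scale to base peak (0.631743) = 100: 100.00 : 51.88 : 6.41

100.00 : 51.88 : 6.41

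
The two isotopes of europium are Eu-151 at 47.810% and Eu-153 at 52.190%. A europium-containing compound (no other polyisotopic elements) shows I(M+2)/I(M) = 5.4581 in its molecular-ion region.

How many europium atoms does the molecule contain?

5

For n independent Eu atoms, I(M+2)/I(M) = n · (abundance Eu-153) / (abundance Eu-151) = n · 0.52190/0.47810.
n = 5.4581 × 0.47810/0.52190 = 5.00 ≈ 5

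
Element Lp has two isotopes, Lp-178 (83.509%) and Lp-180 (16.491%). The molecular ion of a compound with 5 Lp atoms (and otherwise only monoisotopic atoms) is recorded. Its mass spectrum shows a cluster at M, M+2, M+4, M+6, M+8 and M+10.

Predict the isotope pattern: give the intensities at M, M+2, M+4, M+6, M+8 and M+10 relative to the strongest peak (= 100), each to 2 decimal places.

Each Lp atom is independently Lp-178 (p = 0.83509) or Lp-180 (q = 0.16491); the cluster is the binomial expansion (p + q)^5.
P(M) = 0.83509^5 = 0.406131
P(M+2) = 5 × 0.83509^4 × 0.16491^1 = 0.401005
P(M+4) = 10 × 0.83509^3 × 0.16491^2 = 0.158378
P(M+6) = 10 × 0.83509^2 × 0.16491^3 = 0.031276
P(M+8) = 5 × 0.83509^1 × 0.16491^4 = 0.003088
P(M+10) = 0.16491^5 = 0.000122
The M peak is largest (0.406131); scaling to 100 gives 100.00 : 98.74 : 39.00 : 7.70 : 0.76 : 0.03.

100.00 : 98.74 : 39.00 : 7.70 : 0.76 : 0.03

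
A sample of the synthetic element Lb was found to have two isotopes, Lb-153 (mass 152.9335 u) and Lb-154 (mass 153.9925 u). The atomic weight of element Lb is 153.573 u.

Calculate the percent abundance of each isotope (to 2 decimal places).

Lb-153: 39.61%, Lb-154: 60.39%

Let x be the fractional abundance of Lb-153; then Lb-154 has abundance 1 − x.
152.9335·x + 153.9925·(1 − x) = 153.573
(152.9335 − 153.9925)·x = 153.573 − 153.9925
x = -0.4195 / -1.0590 = 0.39613 → 39.61% Lb-153, 60.39% Lb-154.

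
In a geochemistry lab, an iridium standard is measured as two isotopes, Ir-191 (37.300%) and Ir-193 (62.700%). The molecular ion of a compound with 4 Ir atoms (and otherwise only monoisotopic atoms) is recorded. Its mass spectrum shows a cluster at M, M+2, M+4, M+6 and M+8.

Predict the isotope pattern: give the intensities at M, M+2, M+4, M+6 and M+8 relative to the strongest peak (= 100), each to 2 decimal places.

Each Ir atom is independently Ir-191 (p = 0.37300) or Ir-193 (q = 0.62700); the cluster is the binomial expansion (p + q)^4.
P(M) = 0.37300^4 = 0.019357
P(M+2) = 4 × 0.37300^3 × 0.62700^1 = 0.130153
P(M+4) = 6 × 0.37300^2 × 0.62700^2 = 0.328174
P(M+6) = 4 × 0.37300^1 × 0.62700^3 = 0.367766
P(M+8) = 0.62700^4 = 0.154550
The M+6 peak is largest (0.367766); scaling to 100 gives 5.26 : 35.39 : 89.23 : 100.00 : 42.02.

5.26 : 35.39 : 89.23 : 100.00 : 42.02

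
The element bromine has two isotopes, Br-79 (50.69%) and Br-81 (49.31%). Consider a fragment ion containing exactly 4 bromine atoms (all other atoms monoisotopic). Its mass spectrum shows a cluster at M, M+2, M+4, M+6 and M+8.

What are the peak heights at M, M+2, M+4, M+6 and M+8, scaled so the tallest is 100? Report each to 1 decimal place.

17.6 : 68.5 : 100.0 : 64.9 : 15.8

The 4 Br atoms are independent, so intensities follow the terms of (0.5069 + 0.4931)^4.
P(M) = 0.5069^4 = 0.066022
P(M+2) = 4 × 0.5069^3 × 0.4931^1 = 0.256899
P(M+4) = 6 × 0.5069^2 × 0.4931^2 = 0.374857
P(M+6) = 4 × 0.5069^1 × 0.4931^3 = 0.243101
P(M+8) = 0.4931^4 = 0.059121
The M+4 peak is largest (0.374857); scaling to 100 gives 17.6 : 68.5 : 100.0 : 64.9 : 15.8.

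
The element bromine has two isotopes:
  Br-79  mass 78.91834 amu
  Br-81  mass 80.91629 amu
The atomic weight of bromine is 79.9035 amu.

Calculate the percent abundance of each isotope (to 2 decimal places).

With x = fraction of Br-79 (so Br-81 is 1 − x):
78.91834·x + 80.91629·(1 − x) = 79.9035
(78.91834 − 80.91629)·x = 79.9035 − 80.91629
x = -1.01279 / -1.99795 = 0.50691 → 50.69% Br-79, 49.31% Br-81.

Br-79: 50.69%, Br-81: 49.31%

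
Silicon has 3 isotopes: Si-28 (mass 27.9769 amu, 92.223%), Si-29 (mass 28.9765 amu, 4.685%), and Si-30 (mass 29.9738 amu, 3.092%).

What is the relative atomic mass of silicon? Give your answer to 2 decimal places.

The abundance-weighted mean is 0.92223 × 27.9769 + 0.04685 × 28.9765 + 0.03092 × 29.9738
= 25.80114 + 1.35755 + 0.92679 = 28.08548 amu

28.09 amu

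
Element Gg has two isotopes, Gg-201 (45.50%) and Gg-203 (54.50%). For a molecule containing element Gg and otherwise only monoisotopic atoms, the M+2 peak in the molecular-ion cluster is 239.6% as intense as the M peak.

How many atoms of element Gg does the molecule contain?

For n independent Gg atoms, I(M+2)/I(M) = n · (abundance Gg-203) / (abundance Gg-201) = n · 0.5450/0.4550.
n = 2.396 × 0.4550/0.5450 = 2.00 ≈ 2

2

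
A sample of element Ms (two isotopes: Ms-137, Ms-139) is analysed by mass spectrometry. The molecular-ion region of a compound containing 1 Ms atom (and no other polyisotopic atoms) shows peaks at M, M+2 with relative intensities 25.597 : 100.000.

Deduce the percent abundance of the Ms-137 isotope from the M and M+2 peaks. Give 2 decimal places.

20.38%

Let p = fractional abundance of Ms-137. I(M+2)/I(M) = [C(1,1)·p^0·(1−p)] / p^1 = 1·(1−p)/p = 100.000/25.597 = 3.9067
(1−p)/p = 3.9067/1 = 3.9067  ⇒  p = 1/(1 + 3.9067) = 0.2038
Ms-137: 20.38%, Ms-139: 79.62%.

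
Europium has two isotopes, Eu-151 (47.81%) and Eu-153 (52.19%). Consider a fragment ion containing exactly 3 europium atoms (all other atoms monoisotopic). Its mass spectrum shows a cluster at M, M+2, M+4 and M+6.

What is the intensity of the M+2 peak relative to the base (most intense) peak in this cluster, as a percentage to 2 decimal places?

Binomial terms of (0.4781 + 0.5219)^3: M 0.1093, M+2 0.3579, M+4 0.3907, M+6 0.1422 → M+4 is the base peak.
P(M+4) = C(3,2) × 0.4781^1 × 0.5219^2 = 3 × 0.4781 × 0.27237961 = 0.390674 (base)
P(M+2) = C(3,1) × 0.4781^2 × 0.5219^1 = 3 × 0.22857961 × 0.5219 = 0.357887
Relative intensity = 0.357887 / 0.390674 × 100 = 91.61

91.61%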